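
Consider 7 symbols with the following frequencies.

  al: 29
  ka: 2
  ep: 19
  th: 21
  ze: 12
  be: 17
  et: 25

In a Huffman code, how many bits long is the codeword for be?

Build the tree from the bottom:
merge ka(2) and ze(12): 14
merge 14 and be(17): 31
merge ep(19) and th(21): 40
merge et(25) and al(29): 54
merge 31 and 40: 71
merge 54 and 71: 125
The subtree containing be is merged 3 times, so code length = 3.

3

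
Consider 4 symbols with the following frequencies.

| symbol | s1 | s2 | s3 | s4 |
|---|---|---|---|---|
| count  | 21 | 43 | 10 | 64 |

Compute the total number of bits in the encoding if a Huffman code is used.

Greedily combine the two least-frequent nodes:
merge s3(10) and s1(21): 31
merge 31 and s2(43): 74
merge s4(64) and 74: 138
Total encoded bits = sum of merged weights = 31 + 74 + 138 = 243.

243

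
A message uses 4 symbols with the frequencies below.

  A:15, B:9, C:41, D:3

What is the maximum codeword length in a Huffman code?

Merge the two lowest-weight nodes at each step:
combine D(3), B(9) → 12
combine 12, A(15) → 27
combine 27, C(41) → 68
The rarest symbols sit at the bottom; the longest codeword is 3 bits.

3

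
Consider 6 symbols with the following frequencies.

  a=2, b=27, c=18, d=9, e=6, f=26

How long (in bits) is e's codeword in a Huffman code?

Build the tree from the bottom:
merge a(2) and e(6): 8
merge 8 and d(9): 17
merge 17 and c(18): 35
merge f(26) and b(27): 53
merge 35 and 53: 88
e's leaf is at depth 4, giving a 4-bit codeword.

4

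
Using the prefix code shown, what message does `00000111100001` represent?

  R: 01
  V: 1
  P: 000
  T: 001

Read left to right; each codeword is recognised as soon as it completes (prefix code):
  000→P | 001→T | 1→V | 1→V | 1→V | 000→P | 01→R
Decoded message: PTVVVPR

PTVVVPR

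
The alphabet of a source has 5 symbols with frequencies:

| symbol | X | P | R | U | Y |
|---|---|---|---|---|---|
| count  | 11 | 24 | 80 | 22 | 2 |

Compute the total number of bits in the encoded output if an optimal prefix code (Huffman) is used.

246

Merge the two smallest weights repeatedly:
Y(2) + X(11) → 13
13 + U(22) → 35
P(24) + 35 → 59
59 + R(80) → 139
The encoded length is the sum of every internal node's weight: 13 + 35 + 59 + 139 = 246 bits.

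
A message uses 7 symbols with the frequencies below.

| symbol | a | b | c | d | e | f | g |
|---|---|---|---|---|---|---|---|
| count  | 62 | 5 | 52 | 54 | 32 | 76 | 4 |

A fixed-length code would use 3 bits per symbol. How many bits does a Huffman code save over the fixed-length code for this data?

Fixed-length: 3 bits × 285 symbols = 855 bits.
Huffman merges:
combine g(4), b(5) → 9
combine 9, e(32) → 41
combine 41, c(52) → 93
combine d(54), a(62) → 116
combine f(76), 93 → 169
combine 116, 169 → 285
Huffman total = 9 + 41 + 93 + 116 + 169 + 285 = 713 bits.
Saving = 855 − 713 = 142 bits.

142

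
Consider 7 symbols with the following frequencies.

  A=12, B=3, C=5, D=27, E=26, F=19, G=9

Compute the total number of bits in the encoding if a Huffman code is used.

Merge the two smallest weights repeatedly:
combine B(3), C(5) → 8
combine 8, G(9) → 17
combine A(12), 17 → 29
combine F(19), E(26) → 45
combine D(27), 29 → 56
combine 45, 56 → 101
Each symbol's bit-cost is frequency × depth; summing gives 256 bits (equivalently 8 + 17 + 29 + 45 + 56 + 101).

256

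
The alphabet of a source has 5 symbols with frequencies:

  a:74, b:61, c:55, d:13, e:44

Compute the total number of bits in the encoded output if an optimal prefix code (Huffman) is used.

Merge the two smallest weights repeatedly:
combine d(13), e(44) → 57
combine c(55), 57 → 112
combine b(61), a(74) → 135
combine 112, 135 → 247
Total encoded bits = sum of merged weights = 57 + 112 + 135 + 247 = 551.

551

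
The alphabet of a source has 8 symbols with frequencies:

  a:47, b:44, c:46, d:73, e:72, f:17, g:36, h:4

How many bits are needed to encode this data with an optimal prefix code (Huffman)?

950

Greedily combine the two least-frequent nodes:
h(4) + f(17) → 21
21 + g(36) → 57
b(44) + c(46) → 90
a(47) + 57 → 104
e(72) + d(73) → 145
90 + 104 → 194
145 + 194 → 339
Each symbol's bit-cost is frequency × depth; summing gives 950 bits (equivalently 21 + 57 + 90 + 104 + 145 + 194 + 339).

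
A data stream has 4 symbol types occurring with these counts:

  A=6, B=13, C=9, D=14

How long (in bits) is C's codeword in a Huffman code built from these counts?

Huffman merges, smallest pair first:
A(6) + C(9) → 15
B(13) + D(14) → 27
15 + 27 → 42
C's leaf is at depth 2, giving a 2-bit codeword.

2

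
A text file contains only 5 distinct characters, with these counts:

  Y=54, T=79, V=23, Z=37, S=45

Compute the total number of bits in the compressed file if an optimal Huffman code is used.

536

Greedily combine the two least-frequent nodes:
merge V(23) and Z(37): 60
merge S(45) and Y(54): 99
merge 60 and T(79): 139
merge 99 and 139: 238
Each symbol's bit-cost is frequency × depth; summing gives 536 bits (equivalently 60 + 99 + 139 + 238).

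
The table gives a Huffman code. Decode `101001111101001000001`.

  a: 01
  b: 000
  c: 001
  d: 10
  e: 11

Read left to right; each codeword is recognised as soon as it completes (prefix code):
  10→d | 10→d | 01→a | 11→e | 11→e | 01→a | 001→c | 000→b | 001→c
Decoded message: ddaeeacbc

ddaeeacbc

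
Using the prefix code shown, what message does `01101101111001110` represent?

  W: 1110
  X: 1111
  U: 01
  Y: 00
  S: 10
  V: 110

Read left to right; each codeword is recognised as soon as it completes (prefix code):
  01→U | 10→S | 110→V | 1111→X | 00→Y | 1110→W
Decoded message: USVXYW

USVXYW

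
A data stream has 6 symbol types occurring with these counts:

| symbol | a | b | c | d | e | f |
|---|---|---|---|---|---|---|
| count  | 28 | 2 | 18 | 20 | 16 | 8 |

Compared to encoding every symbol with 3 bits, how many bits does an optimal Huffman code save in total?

Fixed-length: 3 bits × 92 symbols = 276 bits.
Huffman merges:
b(2) + f(8) → 10
10 + e(16) → 26
c(18) + d(20) → 38
26 + a(28) → 54
38 + 54 → 92
Huffman total = 10 + 26 + 38 + 54 + 92 = 220 bits.
Saving = 276 − 220 = 56 bits.

56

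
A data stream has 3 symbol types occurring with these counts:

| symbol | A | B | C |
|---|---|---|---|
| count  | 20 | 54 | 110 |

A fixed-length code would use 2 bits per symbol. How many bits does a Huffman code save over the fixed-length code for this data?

110

Fixed-length: 2 bits × 184 symbols = 368 bits.
Huffman merges:
merge A(20) and B(54): 74
merge 74 and C(110): 184
Huffman total = 74 + 184 = 258 bits.
Saving = 368 − 258 = 110 bits.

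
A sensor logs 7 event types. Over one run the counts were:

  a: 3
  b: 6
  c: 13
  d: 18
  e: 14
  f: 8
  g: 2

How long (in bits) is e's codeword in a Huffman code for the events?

2

Build the tree from the bottom:
combine g(2), a(3) → 5
combine 5, b(6) → 11
combine f(8), 11 → 19
combine c(13), e(14) → 27
combine d(18), 19 → 37
combine 27, 37 → 64
e sits 2 levels below the root, so its codeword is 2 bits.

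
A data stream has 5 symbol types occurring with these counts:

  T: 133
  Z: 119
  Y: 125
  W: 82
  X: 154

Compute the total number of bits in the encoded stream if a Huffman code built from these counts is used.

Greedily combine the two least-frequent nodes:
merge W(82) and Z(119): 201
merge Y(125) and T(133): 258
merge X(154) and 201: 355
merge 258 and 355: 613
The encoded length is the sum of every internal node's weight: 201 + 258 + 355 + 613 = 1427 bits.

1427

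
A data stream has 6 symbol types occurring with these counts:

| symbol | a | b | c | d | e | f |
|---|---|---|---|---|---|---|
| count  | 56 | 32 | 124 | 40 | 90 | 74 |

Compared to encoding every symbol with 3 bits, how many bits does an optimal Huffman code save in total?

216

Fixed-length: 3 bits × 416 symbols = 1248 bits.
Huffman merges:
merge b(32) and d(40): 72
merge a(56) and 72: 128
merge f(74) and e(90): 164
merge c(124) and 128: 252
merge 164 and 252: 416
Huffman total = 72 + 128 + 164 + 252 + 416 = 1032 bits.
Saving = 1248 − 1032 = 216 bits.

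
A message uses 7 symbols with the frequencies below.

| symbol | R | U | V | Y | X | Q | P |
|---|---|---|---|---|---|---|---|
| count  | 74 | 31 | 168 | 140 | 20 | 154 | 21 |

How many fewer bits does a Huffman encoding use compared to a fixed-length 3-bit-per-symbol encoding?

Fixed-length: 3 bits × 608 symbols = 1824 bits.
Huffman merges:
merge X(20) and P(21): 41
merge U(31) and 41: 72
merge 72 and R(74): 146
merge Y(140) and 146: 286
merge Q(154) and V(168): 322
merge 286 and 322: 608
Huffman total = 41 + 72 + 146 + 286 + 322 + 608 = 1475 bits.
Saving = 1824 − 1475 = 349 bits.

349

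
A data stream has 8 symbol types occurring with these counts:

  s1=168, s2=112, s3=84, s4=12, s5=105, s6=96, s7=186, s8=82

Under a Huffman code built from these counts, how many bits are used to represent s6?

3

Build the tree from the bottom:
s4(12) + s8(82) → 94
s3(84) + 94 → 178
s6(96) + s5(105) → 201
s2(112) + s1(168) → 280
178 + s7(186) → 364
201 + 280 → 481
364 + 481 → 845
s6 sits 3 levels below the root, so its codeword is 3 bits.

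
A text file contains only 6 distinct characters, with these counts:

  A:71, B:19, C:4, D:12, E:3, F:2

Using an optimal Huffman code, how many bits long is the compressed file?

Merge the two smallest weights repeatedly:
combine F(2), E(3) → 5
combine C(4), 5 → 9
combine 9, D(12) → 21
combine B(19), 21 → 40
combine 40, A(71) → 111
Each symbol's bit-cost is frequency × depth; summing gives 186 bits (equivalently 5 + 9 + 21 + 40 + 111).

186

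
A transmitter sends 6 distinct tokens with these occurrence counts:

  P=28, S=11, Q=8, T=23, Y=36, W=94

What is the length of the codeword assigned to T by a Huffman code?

3

Huffman merges, smallest pair first:
merge Q(8) and S(11): 19
merge 19 and T(23): 42
merge P(28) and Y(36): 64
merge 42 and 64: 106
merge W(94) and 106: 200
The subtree containing T is merged 3 times, so code length = 3.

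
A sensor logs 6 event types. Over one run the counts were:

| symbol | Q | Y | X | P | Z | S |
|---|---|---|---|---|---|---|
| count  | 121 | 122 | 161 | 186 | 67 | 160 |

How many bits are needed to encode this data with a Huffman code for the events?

2104

Merge the two smallest weights repeatedly:
combine Z(67), Q(121) → 188
combine Y(122), S(160) → 282
combine X(161), P(186) → 347
combine 188, 282 → 470
combine 347, 470 → 817
Total encoded bits = sum of merged weights = 188 + 282 + 347 + 470 + 817 = 2104.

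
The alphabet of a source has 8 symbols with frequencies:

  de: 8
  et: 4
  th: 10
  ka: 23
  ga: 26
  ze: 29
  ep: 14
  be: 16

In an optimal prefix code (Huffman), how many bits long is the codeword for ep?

3

Repeatedly merge the two smallest:
et(4) + de(8) → 12
th(10) + 12 → 22
ep(14) + be(16) → 30
22 + ka(23) → 45
ga(26) + ze(29) → 55
30 + 45 → 75
55 + 75 → 130
ep's leaf is at depth 3, giving a 3-bit codeword.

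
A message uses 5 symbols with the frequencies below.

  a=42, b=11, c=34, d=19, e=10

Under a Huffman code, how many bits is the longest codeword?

Merge the two lowest-weight nodes at each step:
merge e(10) and b(11): 21
merge d(19) and 21: 40
merge c(34) and 40: 74
merge a(42) and 74: 116
The rarest symbols sit at the bottom; the longest codeword is 4 bits.

4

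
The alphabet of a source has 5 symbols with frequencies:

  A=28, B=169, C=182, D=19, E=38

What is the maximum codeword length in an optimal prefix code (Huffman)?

4

Merge the two lowest-weight nodes at each step:
merge D(19) and A(28): 47
merge E(38) and 47: 85
merge 85 and B(169): 254
merge C(182) and 254: 436
Maximum depth reached is 4.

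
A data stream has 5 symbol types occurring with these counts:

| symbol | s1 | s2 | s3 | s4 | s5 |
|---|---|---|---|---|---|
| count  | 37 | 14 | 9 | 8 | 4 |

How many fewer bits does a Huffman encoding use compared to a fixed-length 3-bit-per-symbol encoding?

Fixed-length: 3 bits × 72 symbols = 216 bits.
Huffman merges:
merge s5(4) and s4(8): 12
merge s3(9) and 12: 21
merge s2(14) and 21: 35
merge 35 and s1(37): 72
Huffman total = 12 + 21 + 35 + 72 = 140 bits.
Saving = 216 − 140 = 76 bits.

76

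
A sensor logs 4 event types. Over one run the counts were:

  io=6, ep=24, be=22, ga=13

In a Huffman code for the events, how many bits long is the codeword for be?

2

Build the tree from the bottom:
merge io(6) and ga(13): 19
merge 19 and be(22): 41
merge ep(24) and 41: 65
be sits 2 levels below the root, so its codeword is 2 bits.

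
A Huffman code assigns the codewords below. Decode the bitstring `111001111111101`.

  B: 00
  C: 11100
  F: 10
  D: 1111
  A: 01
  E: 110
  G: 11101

Read left to right; each codeword is recognised as soon as it completes (prefix code):
  11100→C | 1111→D | 1111→D | 01→A
Decoded message: CDDA

CDDA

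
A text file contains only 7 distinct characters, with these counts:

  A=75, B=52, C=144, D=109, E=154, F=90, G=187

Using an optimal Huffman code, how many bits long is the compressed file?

2219

Merge the two smallest weights repeatedly:
merge B(52) and A(75): 127
merge F(90) and D(109): 199
merge 127 and C(144): 271
merge E(154) and G(187): 341
merge 199 and 271: 470
merge 341 and 470: 811
Each symbol's bit-cost is frequency × depth; summing gives 2219 bits (equivalently 127 + 199 + 271 + 341 + 470 + 811).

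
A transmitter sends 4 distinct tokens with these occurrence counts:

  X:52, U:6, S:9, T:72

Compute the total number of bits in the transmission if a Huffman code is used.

Build the Huffman tree bottom-up:
combine U(6), S(9) → 15
combine 15, X(52) → 67
combine 67, T(72) → 139
Total encoded bits = sum of merged weights = 15 + 67 + 139 = 221.

221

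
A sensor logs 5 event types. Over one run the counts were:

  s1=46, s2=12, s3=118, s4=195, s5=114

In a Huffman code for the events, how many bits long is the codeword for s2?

Build the tree from the bottom:
combine s2(12), s1(46) → 58
combine 58, s5(114) → 172
combine s3(118), 172 → 290
combine s4(195), 290 → 485
s2 sits 4 levels below the root, so its codeword is 4 bits.

4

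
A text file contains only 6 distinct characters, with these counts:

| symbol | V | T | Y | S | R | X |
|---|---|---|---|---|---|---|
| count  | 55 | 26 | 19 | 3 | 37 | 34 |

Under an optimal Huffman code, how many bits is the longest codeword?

Merge the two lowest-weight nodes at each step:
combine S(3), Y(19) → 22
combine 22, T(26) → 48
combine X(34), R(37) → 71
combine 48, V(55) → 103
combine 71, 103 → 174
Maximum depth reached is 4.

4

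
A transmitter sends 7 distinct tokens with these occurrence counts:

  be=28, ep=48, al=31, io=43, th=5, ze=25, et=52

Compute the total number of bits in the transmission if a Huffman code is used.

626

Greedily combine the two least-frequent nodes:
merge th(5) and ze(25): 30
merge be(28) and 30: 58
merge al(31) and io(43): 74
merge ep(48) and et(52): 100
merge 58 and 74: 132
merge 100 and 132: 232
Total encoded bits = sum of merged weights = 30 + 58 + 74 + 100 + 132 + 232 = 626.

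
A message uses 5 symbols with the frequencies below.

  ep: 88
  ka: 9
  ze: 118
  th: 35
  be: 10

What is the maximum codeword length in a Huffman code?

Merge the two lowest-weight nodes at each step:
combine ka(9), be(10) → 19
combine 19, th(35) → 54
combine 54, ep(88) → 142
combine ze(118), 142 → 260
Maximum depth reached is 4.

4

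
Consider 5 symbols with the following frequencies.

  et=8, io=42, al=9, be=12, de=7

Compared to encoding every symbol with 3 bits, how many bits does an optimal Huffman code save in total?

84

Fixed-length: 3 bits × 78 symbols = 234 bits.
Huffman merges:
merge de(7) and et(8): 15
merge al(9) and be(12): 21
merge 15 and 21: 36
merge 36 and io(42): 78
Huffman total = 15 + 21 + 36 + 78 = 150 bits.
Saving = 234 − 150 = 84 bits.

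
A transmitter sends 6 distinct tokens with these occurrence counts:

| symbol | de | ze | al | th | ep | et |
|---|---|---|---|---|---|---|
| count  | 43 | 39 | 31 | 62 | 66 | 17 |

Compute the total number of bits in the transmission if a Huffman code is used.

Merge the two smallest weights repeatedly:
merge et(17) and al(31): 48
merge ze(39) and de(43): 82
merge 48 and th(62): 110
merge ep(66) and 82: 148
merge 110 and 148: 258
Total encoded bits = sum of merged weights = 48 + 82 + 110 + 148 + 258 = 646.

646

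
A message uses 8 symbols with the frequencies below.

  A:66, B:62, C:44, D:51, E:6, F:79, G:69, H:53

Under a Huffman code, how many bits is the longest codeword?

4

Merge the two lowest-weight nodes at each step:
merge E(6) and C(44): 50
merge 50 and D(51): 101
merge H(53) and B(62): 115
merge A(66) and G(69): 135
merge F(79) and 101: 180
merge 115 and 135: 250
merge 180 and 250: 430
The rarest symbols sit at the bottom; the longest codeword is 4 bits.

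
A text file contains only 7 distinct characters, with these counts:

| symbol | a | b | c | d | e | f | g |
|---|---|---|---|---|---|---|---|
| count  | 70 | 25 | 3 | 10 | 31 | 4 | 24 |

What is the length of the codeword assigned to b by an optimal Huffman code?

Repeatedly merge the two smallest:
merge c(3) and f(4): 7
merge 7 and d(10): 17
merge 17 and g(24): 41
merge b(25) and e(31): 56
merge 41 and 56: 97
merge a(70) and 97: 167
b's leaf is at depth 3, giving a 3-bit codeword.

3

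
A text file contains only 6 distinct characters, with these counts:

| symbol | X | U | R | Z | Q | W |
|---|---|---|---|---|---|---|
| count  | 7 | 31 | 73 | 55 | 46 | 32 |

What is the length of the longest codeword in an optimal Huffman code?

4

Merge the two lowest-weight nodes at each step:
X(7) + U(31) → 38
W(32) + 38 → 70
Q(46) + Z(55) → 101
70 + R(73) → 143
101 + 143 → 244
The first pair merged (X, U) ends up deepest, at depth 4.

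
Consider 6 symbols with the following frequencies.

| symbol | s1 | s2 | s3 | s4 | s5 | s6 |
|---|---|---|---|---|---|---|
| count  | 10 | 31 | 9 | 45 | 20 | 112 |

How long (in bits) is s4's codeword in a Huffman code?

Build the tree from the bottom:
merge s3(9) and s1(10): 19
merge 19 and s5(20): 39
merge s2(31) and 39: 70
merge s4(45) and 70: 115
merge s6(112) and 115: 227
The subtree containing s4 is merged 2 times, so code length = 2.

2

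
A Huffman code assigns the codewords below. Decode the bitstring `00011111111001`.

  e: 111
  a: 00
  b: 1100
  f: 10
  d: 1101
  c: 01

aceefc

Read left to right; each codeword is recognised as soon as it completes (prefix code):
  00→a | 01→c | 111→e | 111→e | 10→f | 01→c
Decoded message: aceefc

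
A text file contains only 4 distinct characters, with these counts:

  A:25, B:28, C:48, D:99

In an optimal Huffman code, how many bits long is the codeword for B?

3

Huffman merges, smallest pair first:
A(25) + B(28) → 53
C(48) + 53 → 101
D(99) + 101 → 200
B's leaf is at depth 3, giving a 3-bit codeword.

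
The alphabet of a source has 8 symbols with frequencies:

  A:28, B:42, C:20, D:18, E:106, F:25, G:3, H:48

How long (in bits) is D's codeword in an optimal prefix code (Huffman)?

Huffman merges, smallest pair first:
merge G(3) and D(18): 21
merge C(20) and 21: 41
merge F(25) and A(28): 53
merge 41 and B(42): 83
merge H(48) and 53: 101
merge 83 and 101: 184
merge E(106) and 184: 290
D sits 5 levels below the root, so its codeword is 5 bits.

5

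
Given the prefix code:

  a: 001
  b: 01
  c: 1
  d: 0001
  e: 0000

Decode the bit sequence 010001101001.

Read left to right; each codeword is recognised as soon as it completes (prefix code):
  01→b | 0001→d | 1→c | 01→b | 001→a
Decoded message: bdcba

bdcba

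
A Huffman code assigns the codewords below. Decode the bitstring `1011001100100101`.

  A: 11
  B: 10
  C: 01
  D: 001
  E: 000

Read left to right; each codeword is recognised as soon as it completes (prefix code):
  10→B | 11→A | 001→D | 10→B | 01→C | 001→D | 01→C
Decoded message: BADBCDC

BADBCDC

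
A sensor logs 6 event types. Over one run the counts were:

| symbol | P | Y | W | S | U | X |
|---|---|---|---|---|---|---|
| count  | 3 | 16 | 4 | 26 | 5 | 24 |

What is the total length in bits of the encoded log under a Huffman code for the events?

Merge the two smallest weights repeatedly:
P(3) + W(4) → 7
U(5) + 7 → 12
12 + Y(16) → 28
X(24) + S(26) → 50
28 + 50 → 78
The encoded length is the sum of every internal node's weight: 7 + 12 + 28 + 50 + 78 = 175 bits.

175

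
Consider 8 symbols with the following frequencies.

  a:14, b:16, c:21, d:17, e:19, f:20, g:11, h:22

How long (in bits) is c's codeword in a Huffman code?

3

Huffman merges, smallest pair first:
g(11) + a(14) → 25
b(16) + d(17) → 33
e(19) + f(20) → 39
c(21) + h(22) → 43
25 + 33 → 58
39 + 43 → 82
58 + 82 → 140
c sits 3 levels below the root, so its codeword is 3 bits.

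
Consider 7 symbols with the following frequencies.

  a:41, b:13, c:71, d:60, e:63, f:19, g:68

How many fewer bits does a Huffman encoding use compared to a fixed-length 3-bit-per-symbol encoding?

Fixed-length: 3 bits × 335 symbols = 1005 bits.
Huffman merges:
merge b(13) and f(19): 32
merge 32 and a(41): 73
merge d(60) and e(63): 123
merge g(68) and c(71): 139
merge 73 and 123: 196
merge 139 and 196: 335
Huffman total = 32 + 73 + 123 + 139 + 196 + 335 = 898 bits.
Saving = 1005 − 898 = 107 bits.

107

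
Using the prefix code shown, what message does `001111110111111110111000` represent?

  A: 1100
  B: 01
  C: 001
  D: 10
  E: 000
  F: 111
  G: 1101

CFGFFDFE

Read left to right; each codeword is recognised as soon as it completes (prefix code):
  001→C | 111→F | 1101→G | 111→F | 111→F | 10→D | 111→F | 000→E
Decoded message: CFGFFDFE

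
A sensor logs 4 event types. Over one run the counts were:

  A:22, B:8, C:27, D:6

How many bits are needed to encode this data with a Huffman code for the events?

113

Greedily combine the two least-frequent nodes:
D(6) + B(8) → 14
14 + A(22) → 36
C(27) + 36 → 63
Total encoded bits = sum of merged weights = 14 + 36 + 63 = 113.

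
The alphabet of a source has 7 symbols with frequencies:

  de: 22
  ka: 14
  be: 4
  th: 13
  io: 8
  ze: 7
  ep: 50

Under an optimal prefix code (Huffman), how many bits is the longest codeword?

Merge the two lowest-weight nodes at each step:
combine be(4), ze(7) → 11
combine io(8), 11 → 19
combine th(13), ka(14) → 27
combine 19, de(22) → 41
combine 27, 41 → 68
combine ep(50), 68 → 118
Maximum depth reached is 5.

5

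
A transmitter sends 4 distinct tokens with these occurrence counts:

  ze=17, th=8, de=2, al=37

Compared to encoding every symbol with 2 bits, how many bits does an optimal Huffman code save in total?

Fixed-length: 2 bits × 64 symbols = 128 bits.
Huffman merges:
merge de(2) and th(8): 10
merge 10 and ze(17): 27
merge 27 and al(37): 64
Huffman total = 10 + 27 + 64 = 101 bits.
Saving = 128 − 101 = 27 bits.

27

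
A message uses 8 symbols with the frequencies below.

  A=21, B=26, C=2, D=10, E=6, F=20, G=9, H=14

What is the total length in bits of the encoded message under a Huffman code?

302

Build the Huffman tree bottom-up:
combine C(2), E(6) → 8
combine 8, G(9) → 17
combine D(10), H(14) → 24
combine 17, F(20) → 37
combine A(21), 24 → 45
combine B(26), 37 → 63
combine 45, 63 → 108
Each symbol's bit-cost is frequency × depth; summing gives 302 bits (equivalently 8 + 17 + 24 + 37 + 45 + 63 + 108).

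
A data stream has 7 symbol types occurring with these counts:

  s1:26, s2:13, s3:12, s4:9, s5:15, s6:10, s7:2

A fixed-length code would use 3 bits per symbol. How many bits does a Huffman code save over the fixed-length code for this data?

Fixed-length: 3 bits × 87 symbols = 261 bits.
Huffman merges:
merge s7(2) and s4(9): 11
merge s6(10) and 11: 21
merge s3(12) and s2(13): 25
merge s5(15) and 21: 36
merge 25 and s1(26): 51
merge 36 and 51: 87
Huffman total = 11 + 21 + 25 + 36 + 51 + 87 = 231 bits.
Saving = 261 − 231 = 30 bits.

30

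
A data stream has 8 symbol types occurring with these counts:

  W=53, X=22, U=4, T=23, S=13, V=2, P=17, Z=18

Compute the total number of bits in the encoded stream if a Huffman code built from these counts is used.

405

Build the Huffman tree bottom-up:
merge V(2) and U(4): 6
merge 6 and S(13): 19
merge P(17) and Z(18): 35
merge 19 and X(22): 41
merge T(23) and 35: 58
merge 41 and W(53): 94
merge 58 and 94: 152
Total encoded bits = sum of merged weights = 6 + 19 + 35 + 41 + 58 + 94 + 152 = 405.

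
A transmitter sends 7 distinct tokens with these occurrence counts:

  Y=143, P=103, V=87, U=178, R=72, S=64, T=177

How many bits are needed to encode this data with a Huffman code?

Merge the two smallest weights repeatedly:
merge S(64) and R(72): 136
merge V(87) and P(103): 190
merge 136 and Y(143): 279
merge T(177) and U(178): 355
merge 190 and 279: 469
merge 355 and 469: 824
The encoded length is the sum of every internal node's weight: 136 + 190 + 279 + 355 + 469 + 824 = 2253 bits.

2253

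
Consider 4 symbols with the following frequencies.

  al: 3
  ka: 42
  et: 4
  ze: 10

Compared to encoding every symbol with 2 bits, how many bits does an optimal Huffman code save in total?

35

Fixed-length: 2 bits × 59 symbols = 118 bits.
Huffman merges:
al(3) + et(4) → 7
7 + ze(10) → 17
17 + ka(42) → 59
Huffman total = 7 + 17 + 59 = 83 bits.
Saving = 118 − 83 = 35 bits.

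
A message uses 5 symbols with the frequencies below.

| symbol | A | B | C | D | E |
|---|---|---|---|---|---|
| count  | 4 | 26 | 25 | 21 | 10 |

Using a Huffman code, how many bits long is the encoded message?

186

Greedily combine the two least-frequent nodes:
merge A(4) and E(10): 14
merge 14 and D(21): 35
merge C(25) and B(26): 51
merge 35 and 51: 86
Total encoded bits = sum of merged weights = 14 + 35 + 51 + 86 = 186.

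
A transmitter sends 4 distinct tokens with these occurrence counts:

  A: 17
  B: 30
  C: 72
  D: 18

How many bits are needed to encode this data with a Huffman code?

Greedily combine the two least-frequent nodes:
combine A(17), D(18) → 35
combine B(30), 35 → 65
combine 65, C(72) → 137
Each symbol's bit-cost is frequency × depth; summing gives 237 bits (equivalently 35 + 65 + 137).

237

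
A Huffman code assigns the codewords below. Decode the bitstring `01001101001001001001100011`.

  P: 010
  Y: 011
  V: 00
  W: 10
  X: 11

PYPPPPYVY

Read left to right; each codeword is recognised as soon as it completes (prefix code):
  010→P | 011→Y | 010→P | 010→P | 010→P | 010→P | 011→Y | 00→V | 011→Y
Decoded message: PYPPPPYVY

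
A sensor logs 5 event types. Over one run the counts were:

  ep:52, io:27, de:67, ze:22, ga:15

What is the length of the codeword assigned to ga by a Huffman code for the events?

4

Build the tree from the bottom:
merge ga(15) and ze(22): 37
merge io(27) and 37: 64
merge ep(52) and 64: 116
merge de(67) and 116: 183
ga sits 4 levels below the root, so its codeword is 4 bits.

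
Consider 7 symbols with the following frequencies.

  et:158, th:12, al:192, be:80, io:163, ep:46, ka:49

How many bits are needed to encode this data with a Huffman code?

Build the Huffman tree bottom-up:
merge th(12) and ep(46): 58
merge ka(49) and 58: 107
merge be(80) and 107: 187
merge et(158) and io(163): 321
merge 187 and al(192): 379
merge 321 and 379: 700
Each symbol's bit-cost is frequency × depth; summing gives 1752 bits (equivalently 58 + 107 + 187 + 321 + 379 + 700).

1752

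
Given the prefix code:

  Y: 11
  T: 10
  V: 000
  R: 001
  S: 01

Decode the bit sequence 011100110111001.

Read left to right; each codeword is recognised as soon as it completes (prefix code):
  01→S | 11→Y | 001→R | 10→T | 11→Y | 10→T | 01→S
Decoded message: SYRTYTS

SYRTYTS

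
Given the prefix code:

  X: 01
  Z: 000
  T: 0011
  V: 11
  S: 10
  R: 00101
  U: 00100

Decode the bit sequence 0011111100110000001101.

Read left to right; each codeword is recognised as soon as it completes (prefix code):
  0011→T | 11→V | 11→V | 0011→T | 000→Z | 000→Z | 11→V | 01→X
Decoded message: TVVTZZVX

TVVTZZVX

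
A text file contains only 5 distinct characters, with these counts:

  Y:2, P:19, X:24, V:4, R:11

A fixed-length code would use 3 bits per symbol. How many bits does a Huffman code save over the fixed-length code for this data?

Fixed-length: 3 bits × 60 symbols = 180 bits.
Huffman merges:
merge Y(2) and V(4): 6
merge 6 and R(11): 17
merge 17 and P(19): 36
merge X(24) and 36: 60
Huffman total = 6 + 17 + 36 + 60 = 119 bits.
Saving = 180 − 119 = 61 bits.

61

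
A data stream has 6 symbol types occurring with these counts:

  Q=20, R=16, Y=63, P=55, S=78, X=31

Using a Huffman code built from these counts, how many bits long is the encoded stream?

629

Build the Huffman tree bottom-up:
R(16) + Q(20) → 36
X(31) + 36 → 67
P(55) + Y(63) → 118
67 + S(78) → 145
118 + 145 → 263
Total encoded bits = sum of merged weights = 36 + 67 + 118 + 145 + 263 = 629.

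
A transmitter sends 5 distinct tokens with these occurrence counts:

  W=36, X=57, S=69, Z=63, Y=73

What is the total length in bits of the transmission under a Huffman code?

689

Greedily combine the two least-frequent nodes:
W(36) + X(57) → 93
Z(63) + S(69) → 132
Y(73) + 93 → 166
132 + 166 → 298
The encoded length is the sum of every internal node's weight: 93 + 132 + 166 + 298 = 689 bits.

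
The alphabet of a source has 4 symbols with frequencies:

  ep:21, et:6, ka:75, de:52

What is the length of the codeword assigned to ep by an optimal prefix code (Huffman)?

Huffman merges, smallest pair first:
merge et(6) and ep(21): 27
merge 27 and de(52): 79
merge ka(75) and 79: 154
The subtree containing ep is merged 3 times, so code length = 3.

3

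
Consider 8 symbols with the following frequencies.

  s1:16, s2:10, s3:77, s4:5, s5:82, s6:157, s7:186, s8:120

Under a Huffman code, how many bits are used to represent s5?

Huffman merges, smallest pair first:
s4(5) + s2(10) → 15
15 + s1(16) → 31
31 + s3(77) → 108
s5(82) + 108 → 190
s8(120) + s6(157) → 277
s7(186) + 190 → 376
277 + 376 → 653
s5 sits 3 levels below the root, so its codeword is 3 bits.

3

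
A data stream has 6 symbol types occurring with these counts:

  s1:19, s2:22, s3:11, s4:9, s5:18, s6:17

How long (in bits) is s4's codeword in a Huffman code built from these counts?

3

Repeatedly merge the two smallest:
s4(9) + s3(11) → 20
s6(17) + s5(18) → 35
s1(19) + 20 → 39
s2(22) + 35 → 57
39 + 57 → 96
s4 sits 3 levels below the root, so its codeword is 3 bits.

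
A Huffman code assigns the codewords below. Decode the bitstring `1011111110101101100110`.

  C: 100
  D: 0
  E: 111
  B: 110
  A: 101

AEEDAACB

Read left to right; each codeword is recognised as soon as it completes (prefix code):
  101→A | 111→E | 111→E | 0→D | 101→A | 101→A | 100→C | 110→B
Decoded message: AEEDAACB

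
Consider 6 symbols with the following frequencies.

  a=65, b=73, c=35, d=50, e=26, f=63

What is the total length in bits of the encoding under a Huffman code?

796

Merge the two smallest weights repeatedly:
merge e(26) and c(35): 61
merge d(50) and 61: 111
merge f(63) and a(65): 128
merge b(73) and 111: 184
merge 128 and 184: 312
The encoded length is the sum of every internal node's weight: 61 + 111 + 128 + 184 + 312 = 796 bits.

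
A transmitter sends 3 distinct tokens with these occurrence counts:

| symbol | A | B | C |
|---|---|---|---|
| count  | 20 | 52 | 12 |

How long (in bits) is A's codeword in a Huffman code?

2

Repeatedly merge the two smallest:
combine C(12), A(20) → 32
combine 32, B(52) → 84
A sits 2 levels below the root, so its codeword is 2 bits.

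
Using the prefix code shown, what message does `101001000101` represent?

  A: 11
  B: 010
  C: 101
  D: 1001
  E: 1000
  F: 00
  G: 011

Read left to right; each codeword is recognised as soon as it completes (prefix code):
  101→C | 00→F | 1000→E | 101→C
Decoded message: CFEC

CFEC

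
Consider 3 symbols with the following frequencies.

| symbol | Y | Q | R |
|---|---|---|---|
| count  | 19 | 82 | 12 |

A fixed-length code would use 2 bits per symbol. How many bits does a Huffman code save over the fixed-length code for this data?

82

Fixed-length: 2 bits × 113 symbols = 226 bits.
Huffman merges:
R(12) + Y(19) → 31
31 + Q(82) → 113
Huffman total = 31 + 113 = 144 bits.
Saving = 226 − 144 = 82 bits.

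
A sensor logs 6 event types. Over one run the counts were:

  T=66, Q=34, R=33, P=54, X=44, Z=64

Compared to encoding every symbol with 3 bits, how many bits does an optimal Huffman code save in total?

Fixed-length: 3 bits × 295 symbols = 885 bits.
Huffman merges:
R(33) + Q(34) → 67
X(44) + P(54) → 98
Z(64) + T(66) → 130
67 + 98 → 165
130 + 165 → 295
Huffman total = 67 + 98 + 130 + 165 + 295 = 755 bits.
Saving = 885 − 755 = 130 bits.

130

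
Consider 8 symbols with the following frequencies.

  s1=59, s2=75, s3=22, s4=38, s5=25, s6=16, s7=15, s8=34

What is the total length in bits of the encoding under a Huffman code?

Build the Huffman tree bottom-up:
combine s7(15), s6(16) → 31
combine s3(22), s5(25) → 47
combine 31, s8(34) → 65
combine s4(38), 47 → 85
combine s1(59), 65 → 124
combine s2(75), 85 → 160
combine 124, 160 → 284
The encoded length is the sum of every internal node's weight: 31 + 47 + 65 + 85 + 124 + 160 + 284 = 796 bits.

796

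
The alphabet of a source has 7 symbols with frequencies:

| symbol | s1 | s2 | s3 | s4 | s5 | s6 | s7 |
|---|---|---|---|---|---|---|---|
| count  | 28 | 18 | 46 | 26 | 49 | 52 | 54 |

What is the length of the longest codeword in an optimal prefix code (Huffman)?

4

Merge the two lowest-weight nodes at each step:
merge s2(18) and s4(26): 44
merge s1(28) and 44: 72
merge s3(46) and s5(49): 95
merge s6(52) and s7(54): 106
merge 72 and 95: 167
merge 106 and 167: 273
Maximum depth reached is 4.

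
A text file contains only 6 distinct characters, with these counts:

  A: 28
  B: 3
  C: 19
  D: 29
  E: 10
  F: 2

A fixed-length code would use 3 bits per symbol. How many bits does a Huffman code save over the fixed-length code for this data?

Fixed-length: 3 bits × 91 symbols = 273 bits.
Huffman merges:
F(2) + B(3) → 5
5 + E(10) → 15
15 + C(19) → 34
A(28) + D(29) → 57
34 + 57 → 91
Huffman total = 5 + 15 + 34 + 57 + 91 = 202 bits.
Saving = 273 − 202 = 71 bits.

71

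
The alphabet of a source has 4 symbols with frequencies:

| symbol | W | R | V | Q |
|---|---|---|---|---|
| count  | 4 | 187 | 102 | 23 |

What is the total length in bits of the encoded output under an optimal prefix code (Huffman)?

Merge the two smallest weights repeatedly:
merge W(4) and Q(23): 27
merge 27 and V(102): 129
merge 129 and R(187): 316
The encoded length is the sum of every internal node's weight: 27 + 129 + 316 = 472 bits.

472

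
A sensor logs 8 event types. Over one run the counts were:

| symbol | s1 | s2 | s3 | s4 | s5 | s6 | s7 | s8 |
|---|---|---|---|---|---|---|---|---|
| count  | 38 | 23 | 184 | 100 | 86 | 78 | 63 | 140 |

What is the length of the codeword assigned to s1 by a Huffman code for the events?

Repeatedly merge the two smallest:
merge s2(23) and s1(38): 61
merge 61 and s7(63): 124
merge s6(78) and s5(86): 164
merge s4(100) and 124: 224
merge s8(140) and 164: 304
merge s3(184) and 224: 408
merge 304 and 408: 712
s1 sits 5 levels below the root, so its codeword is 5 bits.

5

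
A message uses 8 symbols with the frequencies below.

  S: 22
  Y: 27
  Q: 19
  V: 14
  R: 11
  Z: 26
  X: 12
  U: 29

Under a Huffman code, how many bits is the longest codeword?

4

Merge the two lowest-weight nodes at each step:
R(11) + X(12) → 23
V(14) + Q(19) → 33
S(22) + 23 → 45
Z(26) + Y(27) → 53
U(29) + 33 → 62
45 + 53 → 98
62 + 98 → 160
Maximum depth reached is 4.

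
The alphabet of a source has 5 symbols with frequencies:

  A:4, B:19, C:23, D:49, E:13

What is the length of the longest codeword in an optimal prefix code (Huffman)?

Merge the two lowest-weight nodes at each step:
combine A(4), E(13) → 17
combine 17, B(19) → 36
combine C(23), 36 → 59
combine D(49), 59 → 108
The first pair merged (A, E) ends up deepest, at depth 4.

4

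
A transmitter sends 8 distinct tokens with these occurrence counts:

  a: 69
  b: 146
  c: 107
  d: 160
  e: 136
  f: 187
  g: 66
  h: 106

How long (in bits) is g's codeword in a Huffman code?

Huffman merges, smallest pair first:
merge g(66) and a(69): 135
merge h(106) and c(107): 213
merge 135 and e(136): 271
merge b(146) and d(160): 306
merge f(187) and 213: 400
merge 271 and 306: 577
merge 400 and 577: 977
The subtree containing g is merged 4 times, so code length = 4.

4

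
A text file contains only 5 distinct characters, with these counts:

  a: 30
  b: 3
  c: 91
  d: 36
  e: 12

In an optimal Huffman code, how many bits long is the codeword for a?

Huffman merges, smallest pair first:
merge b(3) and e(12): 15
merge 15 and a(30): 45
merge d(36) and 45: 81
merge 81 and c(91): 172
a sits 3 levels below the root, so its codeword is 3 bits.

3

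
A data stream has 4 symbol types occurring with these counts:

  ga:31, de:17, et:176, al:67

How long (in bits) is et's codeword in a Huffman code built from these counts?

1

Build the tree from the bottom:
de(17) + ga(31) → 48
48 + al(67) → 115
115 + et(176) → 291
et is a child of the root — depth 1, so its codeword is a single bit.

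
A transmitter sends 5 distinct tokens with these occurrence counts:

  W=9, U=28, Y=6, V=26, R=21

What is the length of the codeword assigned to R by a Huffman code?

Build the tree from the bottom:
merge Y(6) and W(9): 15
merge 15 and R(21): 36
merge V(26) and U(28): 54
merge 36 and 54: 90
R's leaf is at depth 2, giving a 2-bit codeword.

2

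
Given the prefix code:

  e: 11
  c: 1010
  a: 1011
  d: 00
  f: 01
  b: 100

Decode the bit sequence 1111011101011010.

eefeffc

Read left to right; each codeword is recognised as soon as it completes (prefix code):
  11→e | 11→e | 01→f | 11→e | 01→f | 01→f | 1010→c
Decoded message: eefeffc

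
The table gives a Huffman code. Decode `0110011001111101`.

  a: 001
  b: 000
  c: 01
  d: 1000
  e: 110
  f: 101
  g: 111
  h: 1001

Read left to right; each codeword is recognised as soon as it completes (prefix code):
  01→c | 1001→h | 1001→h | 111→g | 101→f
Decoded message: chhgf

chhgf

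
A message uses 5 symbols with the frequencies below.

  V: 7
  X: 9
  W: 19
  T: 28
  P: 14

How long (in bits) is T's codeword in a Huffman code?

Repeatedly merge the two smallest:
combine V(7), X(9) → 16
combine P(14), 16 → 30
combine W(19), T(28) → 47
combine 30, 47 → 77
T's leaf is at depth 2, giving a 2-bit codeword.

2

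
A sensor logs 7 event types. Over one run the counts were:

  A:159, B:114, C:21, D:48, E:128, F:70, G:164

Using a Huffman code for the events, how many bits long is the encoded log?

1858

Merge the two smallest weights repeatedly:
C(21) + D(48) → 69
69 + F(70) → 139
B(114) + E(128) → 242
139 + A(159) → 298
G(164) + 242 → 406
298 + 406 → 704
Total encoded bits = sum of merged weights = 69 + 139 + 242 + 298 + 406 + 704 = 1858.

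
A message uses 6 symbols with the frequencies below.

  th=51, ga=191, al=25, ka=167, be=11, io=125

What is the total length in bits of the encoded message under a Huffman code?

1263

Build the Huffman tree bottom-up:
merge be(11) and al(25): 36
merge 36 and th(51): 87
merge 87 and io(125): 212
merge ka(167) and ga(191): 358
merge 212 and 358: 570
Total encoded bits = sum of merged weights = 36 + 87 + 212 + 358 + 570 = 1263.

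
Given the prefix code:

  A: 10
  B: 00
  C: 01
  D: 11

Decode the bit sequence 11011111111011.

Read left to right; each codeword is recognised as soon as it completes (prefix code):
  11→D | 01→C | 11→D | 11→D | 11→D | 10→A | 11→D
Decoded message: DCDDDAD

DCDDDAD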